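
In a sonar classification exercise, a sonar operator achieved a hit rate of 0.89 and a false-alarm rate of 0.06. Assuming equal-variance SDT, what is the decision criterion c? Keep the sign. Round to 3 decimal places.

c = 0.164

Φ⁻¹(H) = Φ⁻¹(0.89) = 1.2265
Φ⁻¹(FA) = Φ⁻¹(0.06) = -1.5548
c = −½·[z(H) + z(FA)] = −0.5 × (1.2265 + (-1.5548)) = 0.16415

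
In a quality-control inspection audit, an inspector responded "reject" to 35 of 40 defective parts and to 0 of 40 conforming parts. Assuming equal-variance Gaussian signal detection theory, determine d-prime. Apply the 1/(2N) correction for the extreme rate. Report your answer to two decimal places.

The false-alarm rate is 0/40 = 0, so apply the 1/(2N) correction: FA → 1/(2·40) = 0.01250.
z(H) = z(0.87500) = 1.150
z(FA) = z(0.01250) = -2.241
d' = 1.150 − (-2.241) = 3.391

d-prime = 3.39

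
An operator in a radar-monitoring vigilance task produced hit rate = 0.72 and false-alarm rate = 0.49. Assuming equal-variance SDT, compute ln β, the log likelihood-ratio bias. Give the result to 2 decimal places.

z(H) = z(0.72) = 0.583
z(FA) = z(0.49) = -0.025
ln β = −½·[z(H)² − z(FA)²] = −0.5 × (0.340 − 0.001) = -0.1695

ln β = -0.17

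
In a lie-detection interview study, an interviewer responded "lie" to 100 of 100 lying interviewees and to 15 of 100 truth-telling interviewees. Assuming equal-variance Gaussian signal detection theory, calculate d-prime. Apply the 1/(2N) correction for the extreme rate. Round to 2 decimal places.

The hit rate is 100/100 = 1, so apply the 1/(2N) correction: H → 1 − 1/(2·100) = 0.99500.
z(H) = z(0.99500) = 2.576
z(FA) = z(0.15000) = -1.036
d' = 2.576 − (-1.036) = 3.612

d-prime = 3.61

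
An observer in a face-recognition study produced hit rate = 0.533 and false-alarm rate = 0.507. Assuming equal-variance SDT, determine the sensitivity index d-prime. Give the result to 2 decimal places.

z(0.533) = 0.0828, z(0.507) = 0.0175
d' = z(H) − z(FA) = 0.0828 − 0.0175 = 0.0653

d-prime = 0.07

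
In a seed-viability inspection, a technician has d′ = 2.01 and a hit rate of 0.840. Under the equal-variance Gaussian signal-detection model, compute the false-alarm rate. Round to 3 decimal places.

z(hit rate) = z(0.840) = 0.9945
z(FA) = z(H) − d' = 0.9945 − 2.01 = -1.0155
false-alarm rate = Φ(-1.0155) = 0.1549

false-alarm rate = 0.155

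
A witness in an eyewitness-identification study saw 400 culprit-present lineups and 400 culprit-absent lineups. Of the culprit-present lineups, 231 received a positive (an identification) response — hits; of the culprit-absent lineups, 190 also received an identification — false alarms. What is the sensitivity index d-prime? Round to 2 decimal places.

H = 231/400 = 0.5775
FA = 190/400 = 0.4750
z(H) = z(0.5775) = 0.196
z(FA) = z(0.4750) = -0.063
d' = z(H) − z(FA) = 0.196 − (-0.063) = 0.259

d-prime = 0.26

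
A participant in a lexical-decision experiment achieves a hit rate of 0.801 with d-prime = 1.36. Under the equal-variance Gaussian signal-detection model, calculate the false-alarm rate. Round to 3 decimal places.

z(hit rate) = z(0.801) = 0.8452
z(FA) = z(H) − d' = 0.8452 − 1.36 = -0.5148
false-alarm rate = Φ(-0.5148) = 0.3033

false-alarm rate = 0.303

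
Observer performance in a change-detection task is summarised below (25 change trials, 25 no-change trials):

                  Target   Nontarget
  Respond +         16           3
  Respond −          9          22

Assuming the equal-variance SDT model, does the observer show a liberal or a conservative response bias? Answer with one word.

z(H) = 0.358, z(FA) = -1.175
c = −½·(z(H) + z(FA)) = 0.4085
c > 0 → conservative criterion (biased toward responding “no”).

conservative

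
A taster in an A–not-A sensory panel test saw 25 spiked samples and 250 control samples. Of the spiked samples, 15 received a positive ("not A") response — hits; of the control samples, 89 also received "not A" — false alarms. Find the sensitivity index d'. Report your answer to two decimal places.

H = 15/25 = 0.6000
FA = 89/250 = 0.3560
z(H) = z(0.6000) = 0.2533
z(FA) = z(0.3560) = -0.3692
d' = z(H) − z(FA) = 0.2533 − (-0.3692) = 0.6225

d' = 0.62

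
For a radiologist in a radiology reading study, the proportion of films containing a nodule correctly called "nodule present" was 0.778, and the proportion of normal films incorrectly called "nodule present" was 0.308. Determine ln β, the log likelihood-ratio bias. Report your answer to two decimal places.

z(0.778) = 0.765, z(0.308) = -0.502
ln β = −½·[z(H)² − z(FA)²] = −0.5 × (0.585 − 0.252) = -0.1665

ln β = -0.17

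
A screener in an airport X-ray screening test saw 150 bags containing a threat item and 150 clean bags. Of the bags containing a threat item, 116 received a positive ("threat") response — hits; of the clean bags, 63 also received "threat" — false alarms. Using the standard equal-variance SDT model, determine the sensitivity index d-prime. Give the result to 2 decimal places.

d-prime = 0.95

H = 116/150 = 0.7733
FA = 63/150 = 0.4200
z(H) = z(0.7733) = 0.7498
z(FA) = z(0.4200) = -0.2019
d' = z(H) − z(FA) = 0.7498 − (-0.2019) = 0.9517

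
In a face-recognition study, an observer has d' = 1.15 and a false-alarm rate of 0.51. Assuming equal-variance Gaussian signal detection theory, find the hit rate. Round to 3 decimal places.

z(false-alarm rate) = z(0.51) = 0.0251
z(H) = z(FA) + d' = 0.0251 + 1.15 = 1.1751
hit rate = Φ(1.1751) = 0.8800

hit rate = 0.880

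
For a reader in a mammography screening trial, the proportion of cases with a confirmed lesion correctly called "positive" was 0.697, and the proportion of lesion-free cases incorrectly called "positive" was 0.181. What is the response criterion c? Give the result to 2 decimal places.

z(H) = z(0.697) = 0.516
z(FA) = z(0.181) = -0.912
c = −½·[z(H) + z(FA)] = −0.5 × (0.516 + (-0.912)) = 0.198
c > 0: the reader has a conservative response bias.

c = 0.20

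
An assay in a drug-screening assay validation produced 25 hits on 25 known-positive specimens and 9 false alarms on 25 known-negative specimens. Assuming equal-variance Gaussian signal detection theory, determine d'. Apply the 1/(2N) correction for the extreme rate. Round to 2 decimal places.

The hit rate is 25/25 = 1, so apply the 1/(2N) correction: H → 1 − 1/(2·25) = 0.98000.
z(H) = z(0.98000) = 2.054
z(FA) = z(0.36000) = -0.358
d' = 2.054 − (-0.358) = 2.412

d' = 2.41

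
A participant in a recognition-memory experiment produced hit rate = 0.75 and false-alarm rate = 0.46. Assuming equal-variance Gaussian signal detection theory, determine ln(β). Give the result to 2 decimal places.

ln β = -0.22

z(H) = 0.674
z(FA) = -0.100
ln β = −½·[z(H)² − z(FA)²] = −0.5 × (0.454 − 0.010) = -0.222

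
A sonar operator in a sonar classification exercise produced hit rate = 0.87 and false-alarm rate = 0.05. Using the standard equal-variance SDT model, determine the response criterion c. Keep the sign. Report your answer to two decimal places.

c = 0.26

z(H) = z(0.87) = 1.126
z(FA) = z(0.05) = -1.645
c = −½·[z(H) + z(FA)] = −0.5 × (1.126 + (-1.645)) = 0.2595
c > 0: the sonar operator has a conservative response bias.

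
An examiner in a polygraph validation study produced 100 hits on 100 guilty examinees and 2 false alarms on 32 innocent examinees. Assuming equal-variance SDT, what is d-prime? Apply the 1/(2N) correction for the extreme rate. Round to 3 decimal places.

The hit rate is 100/100 = 1, so apply the 1/(2N) correction: H → 1 − 1/(2·100) = 0.99500.
z(H) = z(0.99500) = 2.5758
z(FA) = z(0.06250) = -1.5341
d' = 2.5758 − (-1.5341) = 4.1099

d-prime = 4.110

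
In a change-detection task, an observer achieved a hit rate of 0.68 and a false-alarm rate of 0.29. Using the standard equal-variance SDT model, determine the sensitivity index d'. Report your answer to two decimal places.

z(H) = 0.4677
z(FA) = -0.5534
d' = z(H) − z(FA) = 0.4677 − (-0.5534) = 1.0211

d' = 1.02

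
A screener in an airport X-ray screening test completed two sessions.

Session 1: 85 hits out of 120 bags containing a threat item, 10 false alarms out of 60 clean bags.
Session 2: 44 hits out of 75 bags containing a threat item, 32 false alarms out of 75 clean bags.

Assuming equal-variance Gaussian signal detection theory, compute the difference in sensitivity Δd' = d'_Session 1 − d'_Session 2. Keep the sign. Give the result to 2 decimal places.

Δd' = 1.11

Session 1: z(0.7083) = 0.548, z(0.1667) = -0.967, d' = 1.515
Session 2: z(0.5867) = 0.219, z(0.4267) = -0.185, d' = 0.404
Δd' = d'_Session 1 − d'_Session 2 = 1.515 − 0.404 = 1.111
Session 1 has the higher sensitivity.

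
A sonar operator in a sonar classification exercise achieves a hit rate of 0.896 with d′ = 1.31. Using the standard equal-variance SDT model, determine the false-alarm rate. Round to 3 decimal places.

false-alarm rate = 0.480

z(hit rate) = z(0.896) = 1.2591
z(FA) = z(H) − d' = 1.2591 − 1.31 = -0.0509
false-alarm rate = Φ(-0.0509) = 0.4797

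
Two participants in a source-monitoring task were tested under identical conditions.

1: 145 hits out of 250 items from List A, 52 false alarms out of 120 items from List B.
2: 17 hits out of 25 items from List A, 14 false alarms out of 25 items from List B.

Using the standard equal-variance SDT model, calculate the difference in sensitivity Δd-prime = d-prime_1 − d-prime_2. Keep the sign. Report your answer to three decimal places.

1: z(0.5800) = 0.2019, z(0.4333) = -0.1680, d' = 0.3699
2: z(0.6800) = 0.4677, z(0.5600) = 0.1510, d' = 0.3167
Δd' = d'_1 − d'_2 = 0.3699 − 0.3167 = 0.0532
1 has the higher sensitivity.

Δd-prime = 0.053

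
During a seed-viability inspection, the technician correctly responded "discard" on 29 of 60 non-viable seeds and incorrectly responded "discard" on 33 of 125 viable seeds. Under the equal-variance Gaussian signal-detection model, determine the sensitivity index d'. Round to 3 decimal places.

d' = 0.589

H = 29/60 = 0.4833
FA = 33/125 = 0.2640
z(H) = z(0.4833) = -0.0419
z(FA) = z(0.2640) = -0.6311
d' = z(H) − z(FA) = -0.0419 − (-0.6311) = 0.5892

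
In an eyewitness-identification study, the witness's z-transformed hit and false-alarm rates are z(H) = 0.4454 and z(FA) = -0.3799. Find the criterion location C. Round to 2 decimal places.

C = -0.03

c = −½·[z(H) + z(FA)] = −½·(0.4454 + (-0.3799)) = -0.03275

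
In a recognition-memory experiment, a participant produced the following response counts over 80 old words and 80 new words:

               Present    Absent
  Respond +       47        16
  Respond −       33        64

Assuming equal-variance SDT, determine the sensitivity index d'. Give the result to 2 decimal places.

H = 47/80 = 0.5875
FA = 16/80 = 0.2000
z(H) = 0.2211
z(FA) = -0.8416
d' = z(H) − z(FA) = 0.2211 − (-0.8416) = 1.0627

d' = 1.06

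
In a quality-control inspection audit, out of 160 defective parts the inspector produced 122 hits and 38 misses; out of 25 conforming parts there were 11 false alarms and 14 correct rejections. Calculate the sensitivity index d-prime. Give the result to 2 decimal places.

d-prime = 0.87

H = 122/160 = 0.7625
FA = 11/25 = 0.4400
z(H) = z(0.7625) = 0.714
z(FA) = z(0.4400) = -0.151
d' = z(H) − z(FA) = 0.714 − (-0.151) = 0.865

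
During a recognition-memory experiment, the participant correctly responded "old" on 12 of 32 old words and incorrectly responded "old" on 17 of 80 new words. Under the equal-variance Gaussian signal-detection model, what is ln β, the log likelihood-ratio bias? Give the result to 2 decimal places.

H = 12/32 = 0.3750
FA = 17/80 = 0.2125
z(0.3750) = -0.319, z(0.2125) = -0.798
ln β = −½·[z(H)² − z(FA)²] = −0.5 × (0.102 − 0.637) = 0.2675

ln β = 0.27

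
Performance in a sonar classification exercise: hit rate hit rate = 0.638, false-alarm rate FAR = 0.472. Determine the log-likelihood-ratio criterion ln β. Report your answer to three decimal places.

Φ⁻¹(H) = 0.3531
Φ⁻¹(FA) = -0.0702
ln β = −½·[z(H)² − z(FA)²] = −0.5 × (0.1247 − 0.0049) = -0.0599

ln β = -0.060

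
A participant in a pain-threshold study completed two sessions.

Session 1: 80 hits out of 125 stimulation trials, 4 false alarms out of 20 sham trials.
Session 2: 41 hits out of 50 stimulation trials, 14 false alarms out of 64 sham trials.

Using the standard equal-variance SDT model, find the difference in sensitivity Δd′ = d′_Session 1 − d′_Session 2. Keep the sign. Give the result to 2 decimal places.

Δd′ = -0.49

Session 1: z(0.6400) = 0.358, z(0.2000) = -0.842, d' = 1.200
Session 2: z(0.8200) = 0.915, z(0.2188) = -0.776, d' = 1.691
Δd' = d'_Session 1 − d'_Session 2 = 1.200 − 1.691 = -0.491
Session 2 has the higher sensitivity.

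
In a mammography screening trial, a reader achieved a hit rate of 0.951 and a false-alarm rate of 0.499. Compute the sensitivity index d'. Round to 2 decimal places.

z(H) = 1.6546
z(FA) = -0.0025
d' = z(H) − z(FA) = 1.6546 − (-0.0025) = 1.6571

d' = 1.66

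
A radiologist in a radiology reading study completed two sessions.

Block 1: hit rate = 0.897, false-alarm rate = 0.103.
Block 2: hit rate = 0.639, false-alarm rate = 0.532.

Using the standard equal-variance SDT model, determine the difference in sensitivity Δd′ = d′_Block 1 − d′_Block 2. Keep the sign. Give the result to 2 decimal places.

Block 1: z(0.897) = 1.265, z(0.103) = -1.265, d' = 2.530
Block 2: z(0.639) = 0.356, z(0.532) = 0.080, d' = 0.276
Δd' = d'_Block 1 − d'_Block 2 = 2.530 − 0.276 = 2.254
Block 1 has the higher sensitivity.

Δd′ = 2.25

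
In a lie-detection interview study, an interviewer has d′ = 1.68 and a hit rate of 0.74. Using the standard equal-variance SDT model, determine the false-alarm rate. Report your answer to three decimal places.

false-alarm rate = 0.150

z(hit rate) = z(0.74) = 0.6433
z(FA) = z(H) − d' = 0.6433 − 1.68 = -1.0367
false-alarm rate = Φ(-1.0367) = 0.1499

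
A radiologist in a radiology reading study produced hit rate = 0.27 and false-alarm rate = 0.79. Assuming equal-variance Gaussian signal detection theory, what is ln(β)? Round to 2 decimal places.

z(H) = -0.613
z(FA) = 0.806
ln β = −½·[z(H)² − z(FA)²] = −0.5 × (0.376 − 0.650) = 0.137

ln β = 0.14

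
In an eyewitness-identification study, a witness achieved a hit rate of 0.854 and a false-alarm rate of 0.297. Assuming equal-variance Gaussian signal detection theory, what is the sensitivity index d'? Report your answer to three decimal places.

d' = 1.587

z(0.854) = 1.0537, z(0.297) = -0.5330
d' = z(H) − z(FA) = 1.0537 − (-0.5330) = 1.5867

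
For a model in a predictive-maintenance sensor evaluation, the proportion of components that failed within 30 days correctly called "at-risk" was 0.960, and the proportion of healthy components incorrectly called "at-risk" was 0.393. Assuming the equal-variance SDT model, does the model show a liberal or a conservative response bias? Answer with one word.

z(H) = 1.751, z(FA) = -0.272
c = −½·(z(H) + z(FA)) = -0.7395
c < 0 → liberal criterion (biased toward responding “yes”).

liberal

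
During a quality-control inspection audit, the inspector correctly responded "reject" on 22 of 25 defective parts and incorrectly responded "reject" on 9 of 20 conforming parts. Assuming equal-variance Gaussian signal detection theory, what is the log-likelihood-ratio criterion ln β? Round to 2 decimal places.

ln β = -0.68

H = 22/25 = 0.8800
FA = 9/20 = 0.4500
z(0.8800) = 1.175, z(0.4500) = -0.126
ln β = −½·[z(H)² − z(FA)²] = −0.5 × (1.381 − 0.016) = -0.6825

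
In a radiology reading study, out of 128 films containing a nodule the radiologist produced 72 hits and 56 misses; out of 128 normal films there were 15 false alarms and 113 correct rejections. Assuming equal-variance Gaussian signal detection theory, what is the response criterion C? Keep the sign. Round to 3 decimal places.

H = 72/128 = 0.5625
FA = 15/128 = 0.1172
z(H) = 0.1573
z(FA) = -1.1891
c = −½·[z(H) + z(FA)] = −0.5 × (0.1573 + (-1.1891)) = 0.5159

C = 0.516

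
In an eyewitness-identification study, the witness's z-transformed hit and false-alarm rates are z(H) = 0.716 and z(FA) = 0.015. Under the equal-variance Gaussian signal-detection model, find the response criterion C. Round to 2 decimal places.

C = -0.37

c = −½·[z(H) + z(FA)] = −½·(0.716 + 0.015) = -0.3655
c < 0: the witness has a liberal response bias.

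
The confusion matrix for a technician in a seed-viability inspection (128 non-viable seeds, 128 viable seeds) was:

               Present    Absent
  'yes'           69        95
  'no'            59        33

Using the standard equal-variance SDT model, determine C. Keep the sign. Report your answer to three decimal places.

H = 69/128 = 0.5391
FA = 95/128 = 0.7422
z(H) = 0.0982
z(FA) = 0.6501
c = −½·[z(H) + z(FA)] = −0.5 × (0.0982 + 0.6501) = -0.37415
c < 0: the technician has a liberal response bias.

C = -0.374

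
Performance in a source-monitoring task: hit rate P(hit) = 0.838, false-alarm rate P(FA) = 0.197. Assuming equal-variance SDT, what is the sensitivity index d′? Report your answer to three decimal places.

d′ = 1.839

z(H) = z(0.838) = 0.9863
z(FA) = z(0.197) = -0.8524
d' = z(H) − z(FA) = 0.9863 − (-0.8524) = 1.8387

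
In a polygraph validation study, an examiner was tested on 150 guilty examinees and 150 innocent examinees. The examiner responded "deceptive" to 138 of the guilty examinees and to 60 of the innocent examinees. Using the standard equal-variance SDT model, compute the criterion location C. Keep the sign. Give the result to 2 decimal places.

C = -0.58

H = 138/150 = 0.9200
FA = 60/150 = 0.4000
z(H) = 1.4051
z(FA) = -0.2533
c = −½·[z(H) + z(FA)] = −0.5 × (1.4051 + (-0.2533)) = -0.5759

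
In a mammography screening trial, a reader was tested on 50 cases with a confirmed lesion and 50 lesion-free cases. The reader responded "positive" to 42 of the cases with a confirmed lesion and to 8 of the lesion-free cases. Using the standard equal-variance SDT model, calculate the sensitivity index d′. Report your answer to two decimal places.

d′ = 1.99

H = 42/50 = 0.8400
FA = 8/50 = 0.1600
Φ⁻¹(H) = 0.9945
Φ⁻¹(FA) = -0.9945
d' = z(H) − z(FA) = 0.9945 − (-0.9945) = 1.9890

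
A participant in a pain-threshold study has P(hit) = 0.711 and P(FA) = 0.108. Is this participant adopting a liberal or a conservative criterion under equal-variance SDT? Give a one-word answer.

conservative

z(H) = 0.556, z(FA) = -1.237
c = −½·(z(H) + z(FA)) = 0.3405
c > 0 → conservative criterion (biased toward responding “no”).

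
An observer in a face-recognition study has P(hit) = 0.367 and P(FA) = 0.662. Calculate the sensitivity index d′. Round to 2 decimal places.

Φ⁻¹(0.367) = -0.3398, Φ⁻¹(0.662) = 0.4179
d' = z(H) − z(FA) = -0.3398 − 0.4179 = -0.7577

d′ = -0.76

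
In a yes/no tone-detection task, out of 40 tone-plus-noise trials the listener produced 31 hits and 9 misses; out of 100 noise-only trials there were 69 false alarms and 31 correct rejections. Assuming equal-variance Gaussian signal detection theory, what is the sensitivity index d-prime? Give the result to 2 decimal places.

H = 31/40 = 0.7750
FA = 69/100 = 0.6900
z(H) = z(0.7750) = 0.755
z(FA) = z(0.6900) = 0.496
d' = z(H) − z(FA) = 0.755 − 0.496 = 0.259

d-prime = 0.26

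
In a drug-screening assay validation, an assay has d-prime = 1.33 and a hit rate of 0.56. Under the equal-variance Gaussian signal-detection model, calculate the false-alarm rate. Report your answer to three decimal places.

false-alarm rate = 0.119

z(hit rate) = z(0.56) = 0.1510
z(FA) = z(H) − d' = 0.1510 − 1.33 = -1.1790
false-alarm rate = Φ(-1.1790) = 0.1192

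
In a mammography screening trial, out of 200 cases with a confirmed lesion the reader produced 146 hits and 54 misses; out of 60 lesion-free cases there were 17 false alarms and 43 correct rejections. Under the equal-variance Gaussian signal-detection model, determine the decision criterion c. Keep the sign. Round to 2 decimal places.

H = 146/200 = 0.7300
FA = 17/60 = 0.2833
z(H) = z(0.7300) = 0.6128
z(FA) = z(0.2833) = -0.5731
c = −½·[z(H) + z(FA)] = −0.5 × (0.6128 + (-0.5731)) = -0.01985
c < 0: the reader has a liberal response bias.

c = -0.02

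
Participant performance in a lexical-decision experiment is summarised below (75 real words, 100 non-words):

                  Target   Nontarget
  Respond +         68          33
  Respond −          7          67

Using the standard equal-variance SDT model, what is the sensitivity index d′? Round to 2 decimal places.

d′ = 1.76

H = 68/75 = 0.9067
FA = 33/100 = 0.3300
Φ⁻¹(H) = 1.3207
Φ⁻¹(FA) = -0.4399
d' = z(H) − z(FA) = 1.3207 − (-0.4399) = 1.7606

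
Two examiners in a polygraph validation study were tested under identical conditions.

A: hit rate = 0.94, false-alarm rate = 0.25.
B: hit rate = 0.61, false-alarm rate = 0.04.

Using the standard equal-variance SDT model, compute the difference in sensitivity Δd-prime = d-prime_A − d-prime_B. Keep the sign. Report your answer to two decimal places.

Δd-prime = 0.20

A: z(0.94) = 1.555, z(0.25) = -0.674, d' = 2.229
B: z(0.61) = 0.279, z(0.04) = -1.751, d' = 2.030
Δd' = d'_A − d'_B = 2.229 − 2.030 = 0.199
A has the higher sensitivity.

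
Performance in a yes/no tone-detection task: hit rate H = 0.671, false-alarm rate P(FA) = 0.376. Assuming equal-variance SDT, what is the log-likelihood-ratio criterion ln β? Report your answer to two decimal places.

Φ⁻¹(H) = 0.443
Φ⁻¹(FA) = -0.316
ln β = −½·[z(H)² − z(FA)²] = −0.5 × (0.196 − 0.100) = -0.048

ln β = -0.05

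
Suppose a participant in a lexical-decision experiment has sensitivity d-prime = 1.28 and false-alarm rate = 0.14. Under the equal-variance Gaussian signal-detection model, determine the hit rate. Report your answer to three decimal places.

hit rate = 0.579

z(false-alarm rate) = z(0.14) = -1.0803
z(H) = z(FA) + d' = -1.0803 + 1.28 = 0.1997
hit rate = Φ(0.1997) = 0.5791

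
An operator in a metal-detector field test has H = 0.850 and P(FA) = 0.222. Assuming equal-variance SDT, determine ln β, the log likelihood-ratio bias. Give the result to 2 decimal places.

z(H) = z(0.850) = 1.036
z(FA) = z(0.222) = -0.765
ln β = −½·[z(H)² − z(FA)²] = −0.5 × (1.073 − 0.585) = -0.244

ln β = -0.24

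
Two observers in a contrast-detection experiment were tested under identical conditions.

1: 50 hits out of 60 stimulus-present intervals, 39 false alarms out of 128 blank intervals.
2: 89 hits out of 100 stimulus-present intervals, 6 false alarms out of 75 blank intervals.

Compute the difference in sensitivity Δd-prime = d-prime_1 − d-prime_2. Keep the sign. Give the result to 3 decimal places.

1: z(0.8333) = 0.9673, z(0.3047) = -0.5109, d' = 1.4782
2: z(0.8900) = 1.2265, z(0.0800) = -1.4051, d' = 2.6316
Δd' = d'_1 − d'_2 = 1.4782 − 2.6316 = -1.1534
2 has the higher sensitivity.

Δd-prime = -1.153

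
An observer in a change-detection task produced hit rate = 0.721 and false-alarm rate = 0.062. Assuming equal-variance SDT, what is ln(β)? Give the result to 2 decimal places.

ln β = 1.01

z(H) = 0.586
z(FA) = -1.538
ln β = −½·[z(H)² − z(FA)²] = −0.5 × (0.343 − 2.365) = 1.011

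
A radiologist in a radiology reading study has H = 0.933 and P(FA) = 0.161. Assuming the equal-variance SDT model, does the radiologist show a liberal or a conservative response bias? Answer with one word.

z(H) = 1.499, z(FA) = -0.990
c = −½·(z(H) + z(FA)) = -0.2545
c < 0 → liberal criterion (biased toward responding “yes”).

liberal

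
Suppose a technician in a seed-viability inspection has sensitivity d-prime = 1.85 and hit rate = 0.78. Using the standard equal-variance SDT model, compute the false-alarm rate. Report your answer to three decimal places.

false-alarm rate = 0.141

z(hit rate) = z(0.78) = 0.7722
z(FA) = z(H) − d' = 0.7722 − 1.85 = -1.0778
false-alarm rate = Φ(-1.0778) = 0.1406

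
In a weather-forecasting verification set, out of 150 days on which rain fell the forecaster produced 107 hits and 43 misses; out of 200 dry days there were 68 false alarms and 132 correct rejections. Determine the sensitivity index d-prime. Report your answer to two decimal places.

H = 107/150 = 0.7133
FA = 68/200 = 0.3400
Φ⁻¹(H) = 0.563
Φ⁻¹(FA) = -0.412
d' = z(H) − z(FA) = 0.563 − (-0.412) = 0.975

d-prime = 0.98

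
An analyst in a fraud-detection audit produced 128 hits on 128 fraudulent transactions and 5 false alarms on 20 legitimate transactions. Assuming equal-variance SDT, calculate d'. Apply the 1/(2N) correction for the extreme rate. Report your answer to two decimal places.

The hit rate is 128/128 = 1, so apply the 1/(2N) correction: H → 1 − 1/(2·128) = 0.99609.
z(H) = z(0.99609) = 2.660
z(FA) = z(0.25000) = -0.674
d' = 2.660 − (-0.674) = 3.334

d' = 3.33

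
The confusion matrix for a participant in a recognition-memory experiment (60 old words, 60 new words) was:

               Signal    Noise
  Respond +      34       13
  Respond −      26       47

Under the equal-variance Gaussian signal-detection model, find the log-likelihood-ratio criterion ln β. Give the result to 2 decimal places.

H = 34/60 = 0.5667
FA = 13/60 = 0.2167
z(H) = z(0.5667) = 0.168
z(FA) = z(0.2167) = -0.783
ln β = −½·[z(H)² − z(FA)²] = −0.5 × (0.028 − 0.613) = 0.2925

ln β = 0.29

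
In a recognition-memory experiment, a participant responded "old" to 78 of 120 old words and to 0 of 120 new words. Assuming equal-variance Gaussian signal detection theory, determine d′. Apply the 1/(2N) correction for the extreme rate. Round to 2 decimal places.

d′ = 3.02

The false-alarm rate is 0/120 = 0, so apply the 1/(2N) correction: FA → 1/(2·120) = 0.00417.
z(H) = z(0.65000) = 0.385
z(FA) = z(0.00417) = -2.638
d' = 0.385 − (-2.638) = 3.023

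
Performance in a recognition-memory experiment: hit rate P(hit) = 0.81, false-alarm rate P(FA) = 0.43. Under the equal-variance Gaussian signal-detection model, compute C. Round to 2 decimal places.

z(H) = z(0.81) = 0.8779
z(FA) = z(0.43) = -0.1764
c = −½·[z(H) + z(FA)] = −0.5 × (0.8779 + (-0.1764)) = -0.35075
c < 0: the participant has a liberal response bias.

C = -0.35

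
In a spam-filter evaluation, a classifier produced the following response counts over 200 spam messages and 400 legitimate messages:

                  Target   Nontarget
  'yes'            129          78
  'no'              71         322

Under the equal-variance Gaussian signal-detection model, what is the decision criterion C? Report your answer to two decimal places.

H = 129/200 = 0.6450
FA = 78/400 = 0.1950
z(H) = z(0.6450) = 0.3719
z(FA) = z(0.1950) = -0.8596
c = −½·[z(H) + z(FA)] = −0.5 × (0.3719 + (-0.8596)) = 0.24385

C = 0.24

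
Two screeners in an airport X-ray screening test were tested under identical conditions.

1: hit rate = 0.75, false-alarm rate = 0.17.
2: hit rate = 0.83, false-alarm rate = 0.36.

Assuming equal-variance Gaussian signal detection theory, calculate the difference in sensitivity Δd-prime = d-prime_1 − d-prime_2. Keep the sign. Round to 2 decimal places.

Δd-prime = 0.32

1: z(0.75) = 0.674, z(0.17) = -0.954, d' = 1.628
2: z(0.83) = 0.954, z(0.36) = -0.358, d' = 1.312
Δd' = d'_1 − d'_2 = 1.628 − 1.312 = 0.316
1 has the higher sensitivity.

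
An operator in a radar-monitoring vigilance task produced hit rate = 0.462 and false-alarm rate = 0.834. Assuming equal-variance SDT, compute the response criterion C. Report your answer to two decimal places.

C = -0.44

z(H) = -0.095
z(FA) = 0.970
c = −½·[z(H) + z(FA)] = −0.5 × (-0.095 + 0.970) = -0.4375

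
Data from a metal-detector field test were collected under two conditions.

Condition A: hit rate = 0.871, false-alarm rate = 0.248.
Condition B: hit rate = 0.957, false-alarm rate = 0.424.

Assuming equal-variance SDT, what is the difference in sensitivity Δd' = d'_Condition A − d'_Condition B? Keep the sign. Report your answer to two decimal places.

Δd' = -0.10

Condition A: z(0.871) = 1.131, z(0.248) = -0.681, d' = 1.812
Condition B: z(0.957) = 1.717, z(0.424) = -0.192, d' = 1.909
Δd' = d'_Condition A − d'_Condition B = 1.812 − 1.909 = -0.097
Condition B has the higher sensitivity.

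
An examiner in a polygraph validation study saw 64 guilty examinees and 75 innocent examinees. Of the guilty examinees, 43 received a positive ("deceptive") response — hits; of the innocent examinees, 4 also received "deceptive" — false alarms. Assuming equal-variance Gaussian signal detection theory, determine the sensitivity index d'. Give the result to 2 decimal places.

d' = 2.06

H = 43/64 = 0.6719
FA = 4/75 = 0.0533
Φ⁻¹(0.6719) = 0.445, Φ⁻¹(0.0533) = -1.614
d' = z(H) − z(FA) = 0.445 − (-1.614) = 2.059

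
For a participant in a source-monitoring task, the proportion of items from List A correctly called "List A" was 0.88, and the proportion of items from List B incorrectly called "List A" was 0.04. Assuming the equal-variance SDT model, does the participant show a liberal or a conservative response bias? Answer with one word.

z(H) = 1.175, z(FA) = -1.751
c = −½·(z(H) + z(FA)) = 0.288
c > 0 → conservative criterion (biased toward responding “no”).

conservative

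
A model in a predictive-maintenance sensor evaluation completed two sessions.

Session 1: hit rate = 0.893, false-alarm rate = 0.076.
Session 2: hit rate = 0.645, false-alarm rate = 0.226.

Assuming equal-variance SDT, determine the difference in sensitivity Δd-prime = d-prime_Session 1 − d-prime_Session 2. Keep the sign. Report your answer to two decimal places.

Session 1: z(0.893) = 1.243, z(0.076) = -1.433, d' = 2.676
Session 2: z(0.645) = 0.372, z(0.226) = -0.752, d' = 1.124
Δd' = d'_Session 1 − d'_Session 2 = 2.676 − 1.124 = 1.552
Session 1 has the higher sensitivity.

Δd-prime = 1.55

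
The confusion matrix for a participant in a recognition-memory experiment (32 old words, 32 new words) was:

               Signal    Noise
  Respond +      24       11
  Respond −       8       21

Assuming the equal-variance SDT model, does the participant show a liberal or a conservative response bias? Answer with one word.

z(H) = 0.674, z(FA) = -0.402
c = −½·(z(H) + z(FA)) = -0.136
c < 0 → liberal criterion (biased toward responding “yes”).

liberal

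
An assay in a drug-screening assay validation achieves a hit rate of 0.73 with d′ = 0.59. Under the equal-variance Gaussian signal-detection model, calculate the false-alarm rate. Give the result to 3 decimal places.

false-alarm rate = 0.509

z(hit rate) = z(0.73) = 0.6128
z(FA) = z(H) − d' = 0.6128 − 0.59 = 0.0228
false-alarm rate = Φ(0.0228) = 0.5091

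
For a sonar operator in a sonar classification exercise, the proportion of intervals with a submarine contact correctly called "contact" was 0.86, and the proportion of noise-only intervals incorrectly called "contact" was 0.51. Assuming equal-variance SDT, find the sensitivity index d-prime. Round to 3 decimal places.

d-prime = 1.055

Φ⁻¹(H) = 1.0803
Φ⁻¹(FA) = 0.0251
d' = z(H) − z(FA) = 1.0803 − 0.0251 = 1.0552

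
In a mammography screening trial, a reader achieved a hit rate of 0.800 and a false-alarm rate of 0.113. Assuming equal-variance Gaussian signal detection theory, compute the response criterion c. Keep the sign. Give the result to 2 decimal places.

Φ⁻¹(H) = 0.8416
Φ⁻¹(FA) = -1.2107
c = −½·[z(H) + z(FA)] = −0.5 × (0.8416 + (-1.2107)) = 0.18455

c = 0.18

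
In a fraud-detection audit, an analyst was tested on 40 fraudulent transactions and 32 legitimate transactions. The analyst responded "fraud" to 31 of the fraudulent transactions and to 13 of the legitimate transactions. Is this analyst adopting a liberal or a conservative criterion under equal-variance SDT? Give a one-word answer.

z(H) = 0.755, z(FA) = -0.237
c = −½·(z(H) + z(FA)) = -0.259
c < 0 → liberal criterion (biased toward responding “yes”).

liberal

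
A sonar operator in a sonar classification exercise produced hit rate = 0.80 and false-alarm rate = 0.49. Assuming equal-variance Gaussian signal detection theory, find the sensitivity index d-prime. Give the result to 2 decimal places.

Φ⁻¹(H) = 0.842
Φ⁻¹(FA) = -0.025
d' = z(H) − z(FA) = 0.842 − (-0.025) = 0.867

d-prime = 0.87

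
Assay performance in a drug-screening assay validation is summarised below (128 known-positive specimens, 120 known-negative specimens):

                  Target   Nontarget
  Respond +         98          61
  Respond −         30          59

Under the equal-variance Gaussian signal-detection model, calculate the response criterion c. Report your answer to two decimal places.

c = -0.37

H = 98/128 = 0.7656
FA = 61/120 = 0.5083
z(0.7656) = 0.724, z(0.5083) = 0.021
c = −½·[z(H) + z(FA)] = −0.5 × (0.724 + 0.021) = -0.3725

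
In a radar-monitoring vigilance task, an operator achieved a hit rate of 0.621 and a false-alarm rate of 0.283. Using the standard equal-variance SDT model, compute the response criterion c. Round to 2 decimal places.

c = 0.13

z(H) = z(0.621) = 0.3081
z(FA) = z(0.283) = -0.5740
c = −½·[z(H) + z(FA)] = −0.5 × (0.3081 + (-0.5740)) = 0.13295
c > 0: the operator has a conservative response bias.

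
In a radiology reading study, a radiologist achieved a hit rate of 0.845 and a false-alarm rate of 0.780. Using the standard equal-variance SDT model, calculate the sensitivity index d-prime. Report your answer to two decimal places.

d-prime = 0.24

z(0.845) = 1.015, z(0.780) = 0.772
d' = z(H) − z(FA) = 1.015 − 0.772 = 0.243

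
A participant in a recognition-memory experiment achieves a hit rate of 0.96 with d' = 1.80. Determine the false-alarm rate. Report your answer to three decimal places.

false-alarm rate = 0.480

z(hit rate) = z(0.96) = 1.7507
z(FA) = z(H) − d' = 1.7507 − 1.80 = -0.0493
false-alarm rate = Φ(-0.0493) = 0.4803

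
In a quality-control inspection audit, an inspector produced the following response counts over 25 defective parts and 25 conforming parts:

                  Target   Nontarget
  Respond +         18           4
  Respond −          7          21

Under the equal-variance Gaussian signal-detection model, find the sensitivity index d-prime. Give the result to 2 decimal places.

d-prime = 1.58

H = 18/25 = 0.7200
FA = 4/25 = 0.1600
z(H) = 0.5828
z(FA) = -0.9945
d' = z(H) − z(FA) = 0.5828 − (-0.9945) = 1.5773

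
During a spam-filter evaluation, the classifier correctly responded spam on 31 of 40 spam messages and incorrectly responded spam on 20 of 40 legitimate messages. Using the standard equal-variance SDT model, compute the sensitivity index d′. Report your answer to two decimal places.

H = 31/40 = 0.7750
FA = 20/40 = 0.5000
z(H) = 0.7554
z(FA) = 0.0000
d' = z(H) − z(FA) = 0.7554 − 0.0000 = 0.7554

d′ = 0.76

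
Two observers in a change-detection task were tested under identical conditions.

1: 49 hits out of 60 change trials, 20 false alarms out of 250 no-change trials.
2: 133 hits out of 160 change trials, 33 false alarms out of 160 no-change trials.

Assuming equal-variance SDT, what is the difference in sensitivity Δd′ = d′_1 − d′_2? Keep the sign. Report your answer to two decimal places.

1: z(0.8167) = 0.903, z(0.0800) = -1.405, d' = 2.308
2: z(0.8313) = 0.959, z(0.2062) = -0.820, d' = 1.779
Δd' = d'_1 − d'_2 = 2.308 − 1.779 = 0.529
1 has the higher sensitivity.

Δd′ = 0.53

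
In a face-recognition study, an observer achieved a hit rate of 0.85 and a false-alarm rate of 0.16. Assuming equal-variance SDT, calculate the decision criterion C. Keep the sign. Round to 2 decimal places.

z(H) = z(0.85) = 1.036
z(FA) = z(0.16) = -0.994
c = −½·[z(H) + z(FA)] = −0.5 × (1.036 + (-0.994)) = -0.021
c < 0: the observer has a liberal response bias.

C = -0.02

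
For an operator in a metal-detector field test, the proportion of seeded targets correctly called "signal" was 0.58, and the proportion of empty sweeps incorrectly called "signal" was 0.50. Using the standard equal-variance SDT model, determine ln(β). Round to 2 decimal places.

Φ⁻¹(H) = Φ⁻¹(0.58) = 0.202
Φ⁻¹(FA) = Φ⁻¹(0.50) = 0.000
ln β = −½·[z(H)² − z(FA)²] = −0.5 × (0.041 − 0.000) = -0.0205

ln β = -0.02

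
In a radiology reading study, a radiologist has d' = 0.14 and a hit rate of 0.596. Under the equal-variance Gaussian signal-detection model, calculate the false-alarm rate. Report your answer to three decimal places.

false-alarm rate = 0.541

z(hit rate) = z(0.596) = 0.2430
z(FA) = z(H) − d' = 0.2430 − 0.14 = 0.1030
false-alarm rate = Φ(0.1030) = 0.5410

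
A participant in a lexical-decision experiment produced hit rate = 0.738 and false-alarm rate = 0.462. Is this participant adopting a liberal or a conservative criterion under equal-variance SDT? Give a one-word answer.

liberal

z(H) = 0.637, z(FA) = -0.095
c = −½·(z(H) + z(FA)) = -0.271
c < 0 → liberal criterion (biased toward responding “yes”).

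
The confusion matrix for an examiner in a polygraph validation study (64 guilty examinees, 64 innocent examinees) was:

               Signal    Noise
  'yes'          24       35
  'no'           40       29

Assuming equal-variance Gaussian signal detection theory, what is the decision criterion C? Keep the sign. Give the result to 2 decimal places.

C = 0.10

H = 24/64 = 0.3750
FA = 35/64 = 0.5469
Φ⁻¹(H) = -0.3186
Φ⁻¹(FA) = 0.1178
c = −½·[z(H) + z(FA)] = −0.5 × (-0.3186 + 0.1178) = 0.1004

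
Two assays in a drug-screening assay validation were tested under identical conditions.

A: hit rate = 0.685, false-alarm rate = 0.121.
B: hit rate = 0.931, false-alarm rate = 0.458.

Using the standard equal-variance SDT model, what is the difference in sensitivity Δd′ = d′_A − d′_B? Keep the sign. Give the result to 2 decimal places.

A: z(0.685) = 0.482, z(0.121) = -1.170, d' = 1.652
B: z(0.931) = 1.483, z(0.458) = -0.105, d' = 1.588
Δd' = d'_A − d'_B = 1.652 − 1.588 = 0.064
A has the higher sensitivity.

Δd′ = 0.06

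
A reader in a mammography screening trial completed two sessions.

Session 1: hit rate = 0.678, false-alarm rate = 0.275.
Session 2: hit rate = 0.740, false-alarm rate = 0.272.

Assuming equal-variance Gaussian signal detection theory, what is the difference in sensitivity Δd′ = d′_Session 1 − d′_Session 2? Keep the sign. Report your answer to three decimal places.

Session 1: z(0.678) = 0.4621, z(0.275) = -0.5978, d' = 1.0599
Session 2: z(0.740) = 0.6433, z(0.272) = -0.6068, d' = 1.2501
Δd' = d'_Session 1 − d'_Session 2 = 1.0599 − 1.2501 = -0.1902
Session 2 has the higher sensitivity.

Δd′ = -0.190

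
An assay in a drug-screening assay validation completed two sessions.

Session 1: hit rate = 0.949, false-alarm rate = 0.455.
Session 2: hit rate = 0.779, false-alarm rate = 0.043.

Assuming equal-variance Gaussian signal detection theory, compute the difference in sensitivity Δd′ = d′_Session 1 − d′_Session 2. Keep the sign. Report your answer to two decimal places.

Session 1: z(0.949) = 1.635, z(0.455) = -0.113, d' = 1.748
Session 2: z(0.779) = 0.769, z(0.043) = -1.717, d' = 2.486
Δd' = d'_Session 1 − d'_Session 2 = 1.748 − 2.486 = -0.738
Session 2 has the higher sensitivity.

Δd′ = -0.74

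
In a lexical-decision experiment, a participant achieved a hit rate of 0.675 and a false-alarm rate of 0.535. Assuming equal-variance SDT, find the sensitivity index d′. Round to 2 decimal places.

d′ = 0.37

z(H) = z(0.675) = 0.454
z(FA) = z(0.535) = 0.088
d' = z(H) − z(FA) = 0.454 − 0.088 = 0.366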